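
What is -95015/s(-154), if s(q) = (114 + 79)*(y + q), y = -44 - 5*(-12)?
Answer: 95015/26634 ≈ 3.5674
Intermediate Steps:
y = 16 (y = -44 - 1*(-60) = -44 + 60 = 16)
s(q) = 3088 + 193*q (s(q) = (114 + 79)*(16 + q) = 193*(16 + q) = 3088 + 193*q)
-95015/s(-154) = -95015/(3088 + 193*(-154)) = -95015/(3088 - 29722) = -95015/(-26634) = -95015*(-1/26634) = 95015/26634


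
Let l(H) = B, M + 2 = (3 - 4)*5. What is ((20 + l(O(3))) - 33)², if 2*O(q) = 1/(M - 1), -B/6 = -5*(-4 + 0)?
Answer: 17689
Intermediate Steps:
B = -120 (B = -(-30)*(-4 + 0) = -(-30)*(-4) = -6*20 = -120)
M = -7 (M = -2 + (3 - 4)*5 = -2 - 1*5 = -2 - 5 = -7)
O(q) = -1/16 (O(q) = 1/(2*(-7 - 1)) = (½)/(-8) = (½)*(-⅛) = -1/16)
l(H) = -120
((20 + l(O(3))) - 33)² = ((20 - 120) - 33)² = (-100 - 33)² = (-133)² = 17689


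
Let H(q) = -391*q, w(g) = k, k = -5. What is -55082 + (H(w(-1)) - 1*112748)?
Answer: -165875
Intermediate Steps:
w(g) = -5
-55082 + (H(w(-1)) - 1*112748) = -55082 + (-391*(-5) - 1*112748) = -55082 + (1955 - 112748) = -55082 - 110793 = -165875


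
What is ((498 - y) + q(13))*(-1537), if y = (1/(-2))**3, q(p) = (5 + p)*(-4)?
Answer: -5239633/8 ≈ -6.5495e+5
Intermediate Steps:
q(p) = -20 - 4*p
y = -1/8 (y = (-1/2)**3 = -1/8 ≈ -0.12500)
((498 - y) + q(13))*(-1537) = ((498 - 1*(-1/8)) + (-20 - 4*13))*(-1537) = ((498 + 1/8) + (-20 - 52))*(-1537) = (3985/8 - 72)*(-1537) = (3409/8)*(-1537) = -5239633/8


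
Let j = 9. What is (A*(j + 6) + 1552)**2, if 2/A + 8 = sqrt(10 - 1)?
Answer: 2390116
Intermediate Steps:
A = -2/5 (A = 2/(-8 + sqrt(10 - 1)) = 2/(-8 + sqrt(9)) = 2/(-8 + 3) = 2/(-5) = 2*(-1/5) = -2/5 ≈ -0.40000)
(A*(j + 6) + 1552)**2 = (-2*(9 + 6)/5 + 1552)**2 = (-2/5*15 + 1552)**2 = (-6 + 1552)**2 = 1546**2 = 2390116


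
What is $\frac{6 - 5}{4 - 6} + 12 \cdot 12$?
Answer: $\frac{287}{2} \approx 143.5$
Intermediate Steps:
$\frac{6 - 5}{4 - 6} + 12 \cdot 12 = 1 \frac{1}{-2} + 144 = 1 \left(- \frac{1}{2}\right) + 144 = - \frac{1}{2} + 144 = \frac{287}{2}$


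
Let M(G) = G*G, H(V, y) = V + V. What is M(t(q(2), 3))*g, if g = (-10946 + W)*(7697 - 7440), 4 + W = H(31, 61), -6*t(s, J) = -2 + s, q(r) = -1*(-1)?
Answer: -699554/9 ≈ -77728.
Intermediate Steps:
q(r) = 1
H(V, y) = 2*V
t(s, J) = 1/3 - s/6 (t(s, J) = -(-2 + s)/6 = 1/3 - s/6)
M(G) = G**2
W = 58 (W = -4 + 2*31 = -4 + 62 = 58)
g = -2798216 (g = (-10946 + 58)*(7697 - 7440) = -10888*257 = -2798216)
M(t(q(2), 3))*g = (1/3 - 1/6*1)**2*(-2798216) = (1/3 - 1/6)**2*(-2798216) = (1/6)**2*(-2798216) = (1/36)*(-2798216) = -699554/9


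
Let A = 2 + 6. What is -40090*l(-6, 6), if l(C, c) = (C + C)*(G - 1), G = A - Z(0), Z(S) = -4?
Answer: 5291880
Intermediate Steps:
A = 8
G = 12 (G = 8 - 1*(-4) = 8 + 4 = 12)
l(C, c) = 22*C (l(C, c) = (C + C)*(12 - 1) = (2*C)*11 = 22*C)
-40090*l(-6, 6) = -881980*(-6) = -40090*(-132) = 5291880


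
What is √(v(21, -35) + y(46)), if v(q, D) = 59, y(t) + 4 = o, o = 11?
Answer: √66 ≈ 8.1240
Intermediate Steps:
y(t) = 7 (y(t) = -4 + 11 = 7)
√(v(21, -35) + y(46)) = √(59 + 7) = √66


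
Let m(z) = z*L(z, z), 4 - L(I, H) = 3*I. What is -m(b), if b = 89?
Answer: 23407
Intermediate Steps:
L(I, H) = 4 - 3*I
m(z) = z*(4 - 3*z)
-m(b) = -89*(4 - 3*89) = -89*(4 - 267) = -89*(-263) = -1*(-23407) = 23407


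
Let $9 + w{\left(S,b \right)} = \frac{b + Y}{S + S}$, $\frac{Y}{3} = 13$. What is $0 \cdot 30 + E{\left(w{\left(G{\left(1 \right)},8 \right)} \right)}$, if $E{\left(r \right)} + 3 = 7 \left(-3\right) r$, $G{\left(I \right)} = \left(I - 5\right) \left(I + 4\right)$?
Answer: $\frac{8427}{40} \approx 210.68$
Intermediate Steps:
$Y = 39$ ($Y = 3 \cdot 13 = 39$)
$G{\left(I \right)} = \left(-5 + I\right) \left(4 + I\right)$
$w{\left(S,b \right)} = -9 + \frac{39 + b}{2 S}$ ($w{\left(S,b \right)} = -9 + \frac{b + 39}{S + S} = -9 + \frac{39 + b}{2 S}$)
$E{\left(r \right)} = -3 - 21 r$ ($E{\left(r \right)} = -3 + 7 \left(-3\right) r = -3 - 21 r$)
$0 \cdot 30 + E{\left(w{\left(G{\left(1 \right)},8 \right)} \right)} = 0 \cdot 30 - \left(3 + 21 \frac{39 + 8 - 18 \left(-20 + 1^{2} - 1\right)}{2 \left(-20 + 1^{2} - 1\right)}\right) = 0 - \left(3 + 21 \frac{39 + 8 - 18 \left(-20 + 1 - 1\right)}{2 \left(-20 + 1 - 1\right)}\right) = 0 - \left(3 + 21 \frac{39 + 8 - -360}{2 \left(-20\right)}\right) = 0 - \left(3 + 21 \cdot \frac{1}{2} \left(- \frac{1}{20}\right) \left(39 + 8 + 360\right)\right) = 0 - \left(3 + 21 \cdot \frac{1}{2} \left(- \frac{1}{20}\right) 407\right) = 0 - - \frac{8427}{40} = 0 + \left(-3 + \frac{8547}{40}\right) = 0 + \frac{8427}{40} = \frac{8427}{40}$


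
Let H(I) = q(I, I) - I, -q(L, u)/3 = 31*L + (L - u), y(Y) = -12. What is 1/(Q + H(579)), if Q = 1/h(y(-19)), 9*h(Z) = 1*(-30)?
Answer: -10/544263 ≈ -1.8373e-5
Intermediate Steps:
h(Z) = -10/3 (h(Z) = (1*(-30))/9 = (⅑)*(-30) = -10/3)
Q = -3/10 (Q = 1/(-10/3) = -3/10 ≈ -0.30000)
q(L, u) = -96*L + 3*u (q(L, u) = -3*(31*L + (L - u)) = -3*(-u + 32*L) = -96*L + 3*u)
H(I) = -94*I (H(I) = (-96*I + 3*I) - I = -93*I - I = -94*I)
1/(Q + H(579)) = 1/(-3/10 - 94*579) = 1/(-3/10 - 54426) = 1/(-544263/10) = -10/544263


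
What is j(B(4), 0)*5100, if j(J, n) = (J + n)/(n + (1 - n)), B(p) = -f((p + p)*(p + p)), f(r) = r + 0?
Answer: -326400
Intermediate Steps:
f(r) = r
B(p) = -4*p**2 (B(p) = -(p + p)*(p + p) = -2*p*2*p = -4*p**2)
j(J, n) = J + n (j(J, n) = (J + n)/1 = (J + n)*1 = J + n)
j(B(4), 0)*5100 = (-4*4**2 + 0)*5100 = (-4*16 + 0)*5100 = (-64 + 0)*5100 = -64*5100 = -326400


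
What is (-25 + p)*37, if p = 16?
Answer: -333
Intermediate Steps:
(-25 + p)*37 = (-25 + 16)*37 = -9*37 = -333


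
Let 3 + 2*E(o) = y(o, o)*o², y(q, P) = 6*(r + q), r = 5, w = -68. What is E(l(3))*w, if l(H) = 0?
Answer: 102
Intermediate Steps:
y(q, P) = 30 + 6*q (y(q, P) = 6*(5 + q) = 30 + 6*q)
E(o) = -3/2 + o²*(30 + 6*o)/2 (E(o) = -3/2 + ((30 + 6*o)*o²)/2 = -3/2 + (o²*(30 + 6*o))/2 = -3/2 + o²*(30 + 6*o)/2)
E(l(3))*w = (-3/2 + 3*0²*(5 + 0))*(-68) = (-3/2 + 3*0*5)*(-68) = (-3/2 + 0)*(-68) = -3/2*(-68) = 102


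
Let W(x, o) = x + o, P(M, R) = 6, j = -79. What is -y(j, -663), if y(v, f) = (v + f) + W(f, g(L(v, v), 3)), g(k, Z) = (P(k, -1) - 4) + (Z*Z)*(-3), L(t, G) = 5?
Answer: 1430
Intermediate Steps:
g(k, Z) = 2 - 3*Z**2 (g(k, Z) = (6 - 4) + (Z*Z)*(-3) = 2 + Z**2*(-3) = 2 - 3*Z**2)
W(x, o) = o + x
y(v, f) = -25 + v + 2*f (y(v, f) = (v + f) + ((2 - 3*3**2) + f) = (f + v) + ((2 - 3*9) + f) = (f + v) + ((2 - 27) + f) = (f + v) + (-25 + f) = -25 + v + 2*f)
-y(j, -663) = -(-25 - 79 + 2*(-663)) = -(-25 - 79 - 1326) = -1*(-1430) = 1430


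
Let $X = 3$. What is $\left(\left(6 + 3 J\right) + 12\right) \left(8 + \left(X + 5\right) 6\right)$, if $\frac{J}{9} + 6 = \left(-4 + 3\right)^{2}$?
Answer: $-6552$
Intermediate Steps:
$J = -45$ ($J = -54 + 9 \left(-4 + 3\right)^{2} = -54 + 9 \left(-1\right)^{2} = -54 + 9 \cdot 1 = -54 + 9 = -45$)
$\left(\left(6 + 3 J\right) + 12\right) \left(8 + \left(X + 5\right) 6\right) = \left(\left(6 + 3 \left(-45\right)\right) + 12\right) \left(8 + \left(3 + 5\right) 6\right) = \left(\left(6 - 135\right) + 12\right) \left(8 + 8 \cdot 6\right) = \left(-129 + 12\right) \left(8 + 48\right) = \left(-117\right) 56 = -6552$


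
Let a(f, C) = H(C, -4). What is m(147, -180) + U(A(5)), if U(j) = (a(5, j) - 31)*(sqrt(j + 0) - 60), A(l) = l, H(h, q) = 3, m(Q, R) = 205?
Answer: 1885 - 28*sqrt(5) ≈ 1822.4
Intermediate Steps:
a(f, C) = 3
U(j) = 1680 - 28*sqrt(j) (U(j) = (3 - 31)*(sqrt(j + 0) - 60) = -28*(sqrt(j) - 60) = -28*(-60 + sqrt(j)) = 1680 - 28*sqrt(j))
m(147, -180) + U(A(5)) = 205 + (1680 - 28*sqrt(5)) = 1885 - 28*sqrt(5)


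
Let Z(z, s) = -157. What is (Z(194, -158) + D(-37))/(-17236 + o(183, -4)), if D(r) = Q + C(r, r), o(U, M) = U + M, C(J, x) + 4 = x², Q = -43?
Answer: -1165/17057 ≈ -0.068300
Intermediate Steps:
C(J, x) = -4 + x²
o(U, M) = M + U
D(r) = -47 + r² (D(r) = -43 + (-4 + r²) = -47 + r²)
(Z(194, -158) + D(-37))/(-17236 + o(183, -4)) = (-157 + (-47 + (-37)²))/(-17236 + (-4 + 183)) = (-157 + (-47 + 1369))/(-17236 + 179) = (-157 + 1322)/(-17057) = 1165*(-1/17057) = -1165/17057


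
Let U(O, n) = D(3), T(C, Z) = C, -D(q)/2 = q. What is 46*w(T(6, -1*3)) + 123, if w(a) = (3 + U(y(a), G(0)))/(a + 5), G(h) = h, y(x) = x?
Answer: 1215/11 ≈ 110.45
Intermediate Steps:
D(q) = -2*q
U(O, n) = -6 (U(O, n) = -2*3 = -6)
w(a) = -3/(5 + a) (w(a) = (3 - 6)/(a + 5) = -3/(5 + a))
46*w(T(6, -1*3)) + 123 = 46*(-3/(5 + 6)) + 123 = 46*(-3/11) + 123 = -138/11 + 123 = 1215/11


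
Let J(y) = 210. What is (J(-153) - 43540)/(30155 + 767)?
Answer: -21665/15461 ≈ -1.4013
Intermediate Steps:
(J(-153) - 43540)/(30155 + 767) = (210 - 43540)/(30155 + 767) = -43330/30922 = -43330*1/30922 = -21665/15461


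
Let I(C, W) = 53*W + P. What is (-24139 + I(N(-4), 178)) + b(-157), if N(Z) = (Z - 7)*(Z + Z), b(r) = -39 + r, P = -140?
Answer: -15041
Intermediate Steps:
N(Z) = 2*Z*(-7 + Z) (N(Z) = (-7 + Z)*(2*Z) = 2*Z*(-7 + Z))
I(C, W) = -140 + 53*W (I(C, W) = 53*W - 140 = -140 + 53*W)
(-24139 + I(N(-4), 178)) + b(-157) = (-24139 + (-140 + 53*178)) + (-39 - 157) = (-24139 + (-140 + 9434)) - 196 = (-24139 + 9294) - 196 = -14845 - 196 = -15041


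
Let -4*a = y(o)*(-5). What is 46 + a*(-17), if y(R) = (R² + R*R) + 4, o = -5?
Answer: -2203/2 ≈ -1101.5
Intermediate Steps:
y(R) = 4 + 2*R² (y(R) = (R² + R²) + 4 = 2*R² + 4 = 4 + 2*R²)
a = 135/2 (a = -(4 + 2*(-5)²)*(-5)/4 = -(4 + 2*25)*(-5)/4 = -(4 + 50)*(-5)/4 = -27*(-5)/2 = -¼*(-270) = 135/2 ≈ 67.500)
46 + a*(-17) = 46 + (135/2)*(-17) = 46 - 2295/2 = -2203/2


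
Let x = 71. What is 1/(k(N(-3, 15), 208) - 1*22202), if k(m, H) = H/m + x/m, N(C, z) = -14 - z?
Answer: -29/644137 ≈ -4.5021e-5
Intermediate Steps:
k(m, H) = 71/m + H/m (k(m, H) = H/m + 71/m = 71/m + H/m)
1/(k(N(-3, 15), 208) - 1*22202) = 1/((71 + 208)/(-14 - 1*15) - 1*22202) = 1/(279/(-14 - 15) - 22202) = 1/(279/(-29) - 22202) = 1/(-1/29*279 - 22202) = 1/(-279/29 - 22202) = 1/(-644137/29) = -29/644137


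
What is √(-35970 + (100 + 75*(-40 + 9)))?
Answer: I*√38195 ≈ 195.44*I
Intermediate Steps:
√(-35970 + (100 + 75*(-40 + 9))) = √(-35970 + (100 + 75*(-31))) = √(-35970 + (100 - 2325)) = √(-35970 - 2225) = √(-38195) = I*√38195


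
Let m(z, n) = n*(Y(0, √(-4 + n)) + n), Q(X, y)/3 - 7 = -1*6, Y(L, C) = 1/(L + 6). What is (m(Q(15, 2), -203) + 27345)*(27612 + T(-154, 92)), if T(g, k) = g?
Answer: 5644280209/3 ≈ 1.8814e+9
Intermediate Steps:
Y(L, C) = 1/(6 + L)
Q(X, y) = 3 (Q(X, y) = 21 + 3*(-1*6) = 21 + 3*(-6) = 21 - 18 = 3)
m(z, n) = n*(⅙ + n) (m(z, n) = n*(1/(6 + 0) + n) = n*(1/6 + n) = n*(⅙ + n))
(m(Q(15, 2), -203) + 27345)*(27612 + T(-154, 92)) = (-203*(⅙ - 203) + 27345)*(27612 - 154) = (-203*(-1217/6) + 27345)*27458 = (247051/6 + 27345)*27458 = (411121/6)*27458 = 5644280209/3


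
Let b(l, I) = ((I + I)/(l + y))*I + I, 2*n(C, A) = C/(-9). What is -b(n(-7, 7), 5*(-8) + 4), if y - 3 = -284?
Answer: 228492/5051 ≈ 45.237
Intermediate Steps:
y = -281 (y = 3 - 284 = -281)
n(C, A) = -C/18 (n(C, A) = (C/(-9))/2 = (C*(-⅑))/2 = (-C/9)/2 = -C/18)
b(l, I) = I + 2*I²/(-281 + l) (b(l, I) = ((I + I)/(l - 281))*I + I = ((2*I)/(-281 + l))*I + I = (2*I/(-281 + l))*I + I = 2*I²/(-281 + l) + I = I + 2*I²/(-281 + l))
-b(n(-7, 7), 5*(-8) + 4) = -(5*(-8) + 4)*(-281 - 1/18*(-7) + 2*(5*(-8) + 4))/(-281 - 1/18*(-7)) = -(-40 + 4)*(-281 + 7/18 + 2*(-40 + 4))/(-281 + 7/18) = -(-36)*(-281 + 7/18 + 2*(-36))/(-5051/18) = -(-36)*(-18)*(-281 + 7/18 - 72)/5051 = -(-36)*(-18)*(-6347)/(5051*18) = -1*(-228492/5051) = 228492/5051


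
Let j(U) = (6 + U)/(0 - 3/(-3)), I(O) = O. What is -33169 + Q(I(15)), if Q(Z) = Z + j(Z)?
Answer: -33133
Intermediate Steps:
j(U) = 6 + U (j(U) = (6 + U)/(0 - 3*(-1/3)) = (6 + U)/(0 + 1) = (6 + U)/1 = (6 + U)*1 = 6 + U)
Q(Z) = 6 + 2*Z (Q(Z) = Z + (6 + Z) = 6 + 2*Z)
-33169 + Q(I(15)) = -33169 + (6 + 2*15) = -33169 + (6 + 30) = -33169 + 36 = -33133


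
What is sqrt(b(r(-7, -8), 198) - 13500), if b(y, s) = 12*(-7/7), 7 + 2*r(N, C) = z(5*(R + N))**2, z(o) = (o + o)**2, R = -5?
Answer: 2*I*sqrt(3378) ≈ 116.24*I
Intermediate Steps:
z(o) = 4*o**2 (z(o) = (2*o)**2 = 4*o**2)
r(N, C) = -7/2 + 8*(-25 + 5*N)**4 (r(N, C) = -7/2 + (4*(5*(-5 + N))**2)**2/2 = -7/2 + (4*(-25 + 5*N)**2)**2/2 = -7/2 + (16*(-25 + 5*N)**4)/2 = -7/2 + 8*(-25 + 5*N)**4)
b(y, s) = -12 (b(y, s) = 12*(-7*1/7) = 12*(-1) = -12)
sqrt(b(r(-7, -8), 198) - 13500) = sqrt(-12 - 13500) = sqrt(-13512) = 2*I*sqrt(3378)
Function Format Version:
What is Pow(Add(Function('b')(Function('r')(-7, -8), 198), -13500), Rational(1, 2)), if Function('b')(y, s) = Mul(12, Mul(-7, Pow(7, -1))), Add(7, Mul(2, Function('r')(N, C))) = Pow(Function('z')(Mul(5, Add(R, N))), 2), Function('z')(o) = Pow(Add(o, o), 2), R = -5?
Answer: Mul(2, I, Pow(3378, Rational(1, 2))) ≈ Mul(116.24, I)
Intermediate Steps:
Function('z')(o) = Mul(4, Pow(o, 2)) (Function('z')(o) = Pow(Mul(2, o), 2) = Mul(4, Pow(o, 2)))
Function('r')(N, C) = Add(Rational(-7, 2), Mul(8, Pow(Add(-25, Mul(5, N)), 4))) (Function('r')(N, C) = Add(Rational(-7, 2), Mul(Rational(1, 2), Pow(Mul(4, Pow(Mul(5, Add(-5, N)), 2)), 2))) = Add(Rational(-7, 2), Mul(Rational(1, 2), Pow(Mul(4, Pow(Add(-25, Mul(5, N)), 2)), 2))) = Add(Rational(-7, 2), Mul(Rational(1, 2), Mul(16, Pow(Add(-25, Mul(5, N)), 4)))) = Add(Rational(-7, 2), Mul(8, Pow(Add(-25, Mul(5, N)), 4))))
Function('b')(y, s) = -12 (Function('b')(y, s) = Mul(12, Mul(-7, Rational(1, 7))) = Mul(12, -1) = -12)
Pow(Add(Function('b')(Function('r')(-7, -8), 198), -13500), Rational(1, 2)) = Pow(Add(-12, -13500), Rational(1, 2)) = Pow(-13512, Rational(1, 2)) = Mul(2, I, Pow(3378, Rational(1, 2)))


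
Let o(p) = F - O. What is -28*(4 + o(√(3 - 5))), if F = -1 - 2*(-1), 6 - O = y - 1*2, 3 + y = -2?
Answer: 224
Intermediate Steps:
y = -5 (y = -3 - 2 = -5)
O = 13 (O = 6 - (-5 - 1*2) = 6 - (-5 - 2) = 6 - 1*(-7) = 6 + 7 = 13)
F = 1 (F = -1 + 2 = 1)
o(p) = -12 (o(p) = 1 - 1*13 = 1 - 13 = -12)
-28*(4 + o(√(3 - 5))) = -28*(4 - 12) = -28*(-8) = 224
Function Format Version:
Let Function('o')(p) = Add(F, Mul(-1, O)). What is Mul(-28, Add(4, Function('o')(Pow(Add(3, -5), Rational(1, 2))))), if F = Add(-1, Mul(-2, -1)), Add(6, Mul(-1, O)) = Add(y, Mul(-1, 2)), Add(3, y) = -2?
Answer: 224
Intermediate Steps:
y = -5 (y = Add(-3, -2) = -5)
O = 13 (O = Add(6, Mul(-1, Add(-5, Mul(-1, 2)))) = Add(6, Mul(-1, Add(-5, -2))) = Add(6, Mul(-1, -7)) = Add(6, 7) = 13)
F = 1 (F = Add(-1, 2) = 1)
Function('o')(p) = -12 (Function('o')(p) = Add(1, Mul(-1, 13)) = Add(1, -13) = -12)
Mul(-28, Add(4, Function('o')(Pow(Add(3, -5), Rational(1, 2))))) = Mul(-28, Add(4, -12)) = Mul(-28, -8) = 224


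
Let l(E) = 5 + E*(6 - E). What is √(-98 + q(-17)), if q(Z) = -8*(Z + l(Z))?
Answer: √3126 ≈ 55.911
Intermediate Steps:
q(Z) = -40 - 56*Z + 8*Z² (q(Z) = -8*(Z + (5 - Z² + 6*Z)) = -8*(5 - Z² + 7*Z) = -40 - 56*Z + 8*Z²)
√(-98 + q(-17)) = √(-98 + (-40 - 56*(-17) + 8*(-17)²)) = √(-98 + (-40 + 952 + 8*289)) = √(-98 + (-40 + 952 + 2312)) = √(-98 + 3224) = √3126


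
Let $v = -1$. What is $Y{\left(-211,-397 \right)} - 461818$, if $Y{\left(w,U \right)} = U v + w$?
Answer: $-461632$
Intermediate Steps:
$Y{\left(w,U \right)} = w - U$ ($Y{\left(w,U \right)} = U \left(-1\right) + w = - U + w = w - U$)
$Y{\left(-211,-397 \right)} - 461818 = \left(-211 - -397\right) - 461818 = \left(-211 + 397\right) - 461818 = 186 - 461818 = -461632$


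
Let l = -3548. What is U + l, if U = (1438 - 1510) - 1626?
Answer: -5246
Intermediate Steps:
U = -1698 (U = -72 - 1626 = -1698)
U + l = -1698 - 3548 = -5246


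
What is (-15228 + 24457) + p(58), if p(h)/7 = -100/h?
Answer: 267291/29 ≈ 9216.9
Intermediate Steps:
p(h) = -700/h (p(h) = 7*(-100/h) = -700/h)
(-15228 + 24457) + p(58) = (-15228 + 24457) - 700/58 = 9229 - 700*1/58 = 9229 - 350/29 = 267291/29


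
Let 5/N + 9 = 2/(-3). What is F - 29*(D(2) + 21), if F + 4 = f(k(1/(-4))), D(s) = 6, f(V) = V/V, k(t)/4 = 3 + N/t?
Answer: -786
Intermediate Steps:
N = -15/29 (N = 5/(-9 + 2/(-3)) = 5/(-9 + 2*(-⅓)) = 5/(-9 - ⅔) = 5/(-29/3) = 5*(-3/29) = -15/29 ≈ -0.51724)
k(t) = 12 - 60/(29*t) (k(t) = 4*(3 - 15/(29*t)) = 12 - 60/(29*t))
f(V) = 1
F = -3 (F = -4 + 1 = -3)
F - 29*(D(2) + 21) = -3 - 29*(6 + 21) = -3 - 29*27 = -3 - 1*783 = -3 - 783 = -786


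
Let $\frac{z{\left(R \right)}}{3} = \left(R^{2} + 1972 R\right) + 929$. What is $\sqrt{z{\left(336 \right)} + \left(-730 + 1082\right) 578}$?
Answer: $\sqrt{2532707} \approx 1591.4$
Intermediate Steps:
$z{\left(R \right)} = 2787 + 3 R^{2} + 5916 R$ ($z{\left(R \right)} = 3 \left(\left(R^{2} + 1972 R\right) + 929\right) = 3 \left(929 + R^{2} + 1972 R\right) = 2787 + 3 R^{2} + 5916 R$)
$\sqrt{z{\left(336 \right)} + \left(-730 + 1082\right) 578} = \sqrt{\left(2787 + 3 \cdot 336^{2} + 5916 \cdot 336\right) + \left(-730 + 1082\right) 578} = \sqrt{\left(2787 + 3 \cdot 112896 + 1987776\right) + 352 \cdot 578} = \sqrt{\left(2787 + 338688 + 1987776\right) + 203456} = \sqrt{2329251 + 203456} = \sqrt{2532707}$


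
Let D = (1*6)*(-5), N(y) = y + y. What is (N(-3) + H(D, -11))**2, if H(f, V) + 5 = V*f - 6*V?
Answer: 148225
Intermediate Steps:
N(y) = 2*y
D = -30 (D = 6*(-5) = -30)
H(f, V) = -5 - 6*V + V*f (H(f, V) = -5 + (V*f - 6*V) = -5 + (-6*V + V*f) = -5 - 6*V + V*f)
(N(-3) + H(D, -11))**2 = (2*(-3) + (-5 - 6*(-11) - 11*(-30)))**2 = (-6 + (-5 + 66 + 330))**2 = (-6 + 391)**2 = 385**2 = 148225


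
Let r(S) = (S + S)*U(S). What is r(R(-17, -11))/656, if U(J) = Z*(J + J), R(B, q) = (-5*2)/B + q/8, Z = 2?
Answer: 11449/1516672 ≈ 0.0075488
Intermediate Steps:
R(B, q) = -10/B + q/8 (R(B, q) = -10/B + q*(1/8) = -10/B + q/8)
U(J) = 4*J (U(J) = 2*(J + J) = 2*(2*J) = 4*J)
r(S) = 8*S**2 (r(S) = (S + S)*(4*S) = (2*S)*(4*S) = 8*S**2)
r(R(-17, -11))/656 = (8*(-10/(-17) + (1/8)*(-11))**2)/656 = (8*(-10*(-1/17) - 11/8)**2)*(1/656) = (8*(10/17 - 11/8)**2)*(1/656) = (8*(-107/136)**2)*(1/656) = (8*(11449/18496))*(1/656) = (11449/2312)*(1/656) = 11449/1516672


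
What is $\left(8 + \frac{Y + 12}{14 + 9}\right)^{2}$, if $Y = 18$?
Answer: $\frac{45796}{529} \approx 86.571$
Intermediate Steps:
$\left(8 + \frac{Y + 12}{14 + 9}\right)^{2} = \left(8 + \frac{18 + 12}{14 + 9}\right)^{2} = \left(8 + \frac{30}{23}\right)^{2} = \left(\frac{214}{23}\right)^{2} = \frac{45796}{529}$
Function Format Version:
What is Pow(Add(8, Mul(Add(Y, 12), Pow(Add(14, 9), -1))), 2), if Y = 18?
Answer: Rational(45796, 529) ≈ 86.571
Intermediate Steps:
Pow(Add(8, Mul(Add(Y, 12), Pow(Add(14, 9), -1))), 2) = Pow(Add(8, Mul(Add(18, 12), Pow(Add(14, 9), -1))), 2) = Pow(Add(8, Mul(30, Pow(23, -1))), 2) = Pow(Add(8, Mul(30, Rational(1, 23))), 2) = Pow(Add(8, Rational(30, 23)), 2) = Pow(Rational(214, 23), 2) = Rational(45796, 529)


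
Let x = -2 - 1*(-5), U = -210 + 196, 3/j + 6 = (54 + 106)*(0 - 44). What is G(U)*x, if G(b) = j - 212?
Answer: -4481265/7046 ≈ -636.00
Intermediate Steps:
j = -3/7046 (j = 3/(-6 + (54 + 106)*(0 - 44)) = 3/(-6 + 160*(-44)) = 3/(-6 - 7040) = 3/(-7046) = 3*(-1/7046) = -3/7046 ≈ -0.00042577)
U = -14
x = 3 (x = -2 + 5 = 3)
G(b) = -1493755/7046 (G(b) = -3/7046 - 212 = -1493755/7046)
G(U)*x = -1493755/7046*3 = -4481265/7046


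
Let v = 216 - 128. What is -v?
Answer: -88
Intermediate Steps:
v = 88
-v = -1*88 = -88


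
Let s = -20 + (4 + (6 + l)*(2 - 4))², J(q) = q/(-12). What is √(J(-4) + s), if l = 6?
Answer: √3423/3 ≈ 19.502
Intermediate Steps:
J(q) = -q/12 (J(q) = q*(-1/12) = -q/12)
s = 380 (s = -20 + (4 + (6 + 6)*(2 - 4))² = -20 + (4 + 12*(-2))² = -20 + (4 - 24)² = -20 + (-20)² = -20 + 400 = 380)
√(J(-4) + s) = √(-1/12*(-4) + 380) = √(⅓ + 380) = √(1141/3) = √3423/3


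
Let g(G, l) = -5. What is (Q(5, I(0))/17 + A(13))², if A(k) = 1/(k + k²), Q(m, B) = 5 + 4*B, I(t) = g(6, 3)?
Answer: 7360369/9572836 ≈ 0.76888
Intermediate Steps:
I(t) = -5
(Q(5, I(0))/17 + A(13))² = ((5 + 4*(-5))/17 + 1/(13*(1 + 13)))² = ((5 - 20)*(1/17) + (1/13)/14)² = (-15*1/17 + (1/13)*(1/14))² = (-15/17 + 1/182)² = (-2713/3094)² = 7360369/9572836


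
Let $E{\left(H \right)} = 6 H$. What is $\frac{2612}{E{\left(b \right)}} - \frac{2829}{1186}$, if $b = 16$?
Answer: $\frac{353281}{14232} \approx 24.823$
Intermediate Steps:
$\frac{2612}{E{\left(b \right)}} - \frac{2829}{1186} = \frac{2612}{6 \cdot 16} - \frac{2829}{1186} = \frac{2612}{96} - \frac{2829}{1186} = 2612 \cdot \frac{1}{96} - \frac{2829}{1186} = \frac{653}{24} - \frac{2829}{1186} = \frac{353281}{14232}$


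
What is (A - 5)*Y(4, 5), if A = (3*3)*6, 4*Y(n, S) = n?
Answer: 49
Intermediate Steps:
Y(n, S) = n/4
A = 54 (A = 9*6 = 54)
(A - 5)*Y(4, 5) = (54 - 5)*((¼)*4) = 49*1 = 49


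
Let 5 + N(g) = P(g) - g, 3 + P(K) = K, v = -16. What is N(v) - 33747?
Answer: -33755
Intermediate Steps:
P(K) = -3 + K
N(g) = -8 (N(g) = -5 + ((-3 + g) - g) = -5 - 3 = -8)
N(v) - 33747 = -8 - 33747 = -33755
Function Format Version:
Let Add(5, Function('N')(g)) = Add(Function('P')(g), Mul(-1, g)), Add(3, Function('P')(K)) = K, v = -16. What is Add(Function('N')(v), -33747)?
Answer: -33755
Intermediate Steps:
Function('P')(K) = Add(-3, K)
Function('N')(g) = -8 (Function('N')(g) = Add(-5, Add(Add(-3, g), Mul(-1, g))) = Add(-5, -3) = -8)
Add(Function('N')(v), -33747) = Add(-8, -33747) = -33755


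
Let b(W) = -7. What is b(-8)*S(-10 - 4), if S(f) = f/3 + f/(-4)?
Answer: 49/6 ≈ 8.1667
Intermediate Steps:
S(f) = f/12 (S(f) = f*(1/3) + f*(-1/4) = f/3 - f/4 = f/12)
b(-8)*S(-10 - 4) = -7*(-10 - 4)/12 = -7*(-14)/12 = -7*(-7/6) = 49/6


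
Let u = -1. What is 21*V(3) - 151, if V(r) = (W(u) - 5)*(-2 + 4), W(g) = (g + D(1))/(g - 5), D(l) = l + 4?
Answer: -389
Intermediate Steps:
D(l) = 4 + l
W(g) = (5 + g)/(-5 + g) (W(g) = (g + (4 + 1))/(g - 5) = (g + 5)/(-5 + g) = (5 + g)/(-5 + g))
V(r) = -34/3 (V(r) = ((5 - 1)/(-5 - 1) - 5)*(-2 + 4) = (4/(-6) - 5)*2 = (-⅙*4 - 5)*2 = (-⅔ - 5)*2 = -17/3*2 = -34/3)
21*V(3) - 151 = 21*(-34/3) - 151 = -238 - 151 = -389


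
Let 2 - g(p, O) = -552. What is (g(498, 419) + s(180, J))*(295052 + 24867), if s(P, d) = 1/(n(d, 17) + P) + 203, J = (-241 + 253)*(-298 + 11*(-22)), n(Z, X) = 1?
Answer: 43834661542/181 ≈ 2.4218e+8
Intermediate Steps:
g(p, O) = 554 (g(p, O) = 2 - 1*(-552) = 2 + 552 = 554)
J = -6480 (J = 12*(-298 - 242) = 12*(-540) = -6480)
s(P, d) = 203 + 1/(1 + P) (s(P, d) = 1/(1 + P) + 203 = 203 + 1/(1 + P))
(g(498, 419) + s(180, J))*(295052 + 24867) = (554 + (204 + 203*180)/(1 + 180))*(295052 + 24867) = (554 + (204 + 36540)/181)*319919 = (554 + (1/181)*36744)*319919 = (554 + 36744/181)*319919 = (137018/181)*319919 = 43834661542/181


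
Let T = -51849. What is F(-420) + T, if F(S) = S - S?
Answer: -51849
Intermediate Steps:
F(S) = 0
F(-420) + T = 0 - 51849 = -51849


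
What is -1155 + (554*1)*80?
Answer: 43165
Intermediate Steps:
-1155 + (554*1)*80 = -1155 + 554*80 = -1155 + 44320 = 43165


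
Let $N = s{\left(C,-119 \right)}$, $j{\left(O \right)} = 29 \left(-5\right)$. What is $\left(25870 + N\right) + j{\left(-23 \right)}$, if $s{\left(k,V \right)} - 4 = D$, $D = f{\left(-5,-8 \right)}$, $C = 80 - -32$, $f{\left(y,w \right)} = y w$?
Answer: $25769$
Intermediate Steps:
$f{\left(y,w \right)} = w y$
$C = 112$ ($C = 80 + 32 = 112$)
$D = 40$ ($D = \left(-8\right) \left(-5\right) = 40$)
$j{\left(O \right)} = -145$
$s{\left(k,V \right)} = 44$ ($s{\left(k,V \right)} = 4 + 40 = 44$)
$N = 44$
$\left(25870 + N\right) + j{\left(-23 \right)} = \left(25870 + 44\right) - 145 = 25914 - 145 = 25769$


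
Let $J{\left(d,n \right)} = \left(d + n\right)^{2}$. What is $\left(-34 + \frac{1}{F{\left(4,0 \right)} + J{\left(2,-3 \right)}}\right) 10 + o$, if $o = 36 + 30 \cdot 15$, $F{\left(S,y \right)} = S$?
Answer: $148$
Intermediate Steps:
$o = 486$ ($o = 36 + 450 = 486$)
$\left(-34 + \frac{1}{F{\left(4,0 \right)} + J{\left(2,-3 \right)}}\right) 10 + o = \left(-34 + \frac{1}{4 + \left(2 - 3\right)^{2}}\right) 10 + 486 = \left(-34 + \frac{1}{4 + \left(-1\right)^{2}}\right) 10 + 486 = \left(-34 + \frac{1}{4 + 1}\right) 10 + 486 = \left(-34 + \frac{1}{5}\right) 10 + 486 = \left(- \frac{169}{5}\right) 10 + 486 = -338 + 486 = 148$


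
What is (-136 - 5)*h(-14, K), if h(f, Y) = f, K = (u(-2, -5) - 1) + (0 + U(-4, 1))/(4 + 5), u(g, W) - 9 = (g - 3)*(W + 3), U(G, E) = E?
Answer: 1974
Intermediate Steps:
u(g, W) = 9 + (-3 + g)*(3 + W) (u(g, W) = 9 + (g - 3)*(W + 3) = 9 + (-3 + g)*(3 + W))
K = 163/9 (K = ((-3*(-5) + 3*(-2) - 5*(-2)) - 1) + (0 + 1)/(4 + 5) = ((15 - 6 + 10) - 1) + 1/9 = (19 - 1) + 1*(⅑) = 18 + ⅑ = 163/9 ≈ 18.111)
(-136 - 5)*h(-14, K) = (-136 - 5)*(-14) = -141*(-14) = 1974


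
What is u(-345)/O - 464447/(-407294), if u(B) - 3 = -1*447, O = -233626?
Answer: 54343866679/47577234022 ≈ 1.1422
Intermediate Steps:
u(B) = -444 (u(B) = 3 - 1*447 = 3 - 447 = -444)
u(-345)/O - 464447/(-407294) = -444/(-233626) - 464447/(-407294) = -444*(-1/233626) - 464447*(-1/407294) = 222/116813 + 464447/407294 = 54343866679/47577234022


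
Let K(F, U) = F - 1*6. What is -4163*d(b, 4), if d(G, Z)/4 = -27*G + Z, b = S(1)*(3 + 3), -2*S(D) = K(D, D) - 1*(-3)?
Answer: 2631016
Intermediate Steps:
K(F, U) = -6 + F (K(F, U) = F - 6 = -6 + F)
S(D) = 3/2 - D/2 (S(D) = -((-6 + D) - 1*(-3))/2 = -((-6 + D) + 3)/2 = -(-3 + D)/2 = 3/2 - D/2)
b = 6 (b = (3/2 - ½*1)*(3 + 3) = (3/2 - ½)*6 = 1*6 = 6)
d(G, Z) = -108*G + 4*Z (d(G, Z) = 4*(-27*G + Z) = 4*(Z - 27*G) = -108*G + 4*Z)
-4163*d(b, 4) = -4163*(-108*6 + 4*4) = -4163*(-648 + 16) = -4163*(-632) = 2631016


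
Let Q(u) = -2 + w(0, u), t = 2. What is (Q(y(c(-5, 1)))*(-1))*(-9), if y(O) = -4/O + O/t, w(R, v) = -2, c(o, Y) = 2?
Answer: -36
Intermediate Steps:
y(O) = O/2 - 4/O (y(O) = -4/O + O/2 = O/2 - 4/O)
Q(u) = -4 (Q(u) = -2 - 2 = -4)
(Q(y(c(-5, 1)))*(-1))*(-9) = -4*(-1)*(-9) = 4*(-9) = -36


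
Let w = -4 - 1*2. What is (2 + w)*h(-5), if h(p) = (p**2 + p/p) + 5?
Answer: -124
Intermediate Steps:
h(p) = 6 + p**2 (h(p) = (p**2 + 1) + 5 = (1 + p**2) + 5 = 6 + p**2)
w = -6 (w = -4 - 2 = -6)
(2 + w)*h(-5) = (2 - 6)*(6 + (-5)**2) = -4*(6 + 25) = -4*31 = -124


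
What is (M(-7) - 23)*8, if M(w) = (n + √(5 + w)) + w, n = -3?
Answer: -264 + 8*I*√2 ≈ -264.0 + 11.314*I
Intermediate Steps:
M(w) = -3 + w + √(5 + w) (M(w) = (-3 + √(5 + w)) + w = -3 + w + √(5 + w))
(M(-7) - 23)*8 = ((-3 - 7 + √(5 - 7)) - 23)*8 = ((-3 - 7 + √(-2)) - 23)*8 = ((-3 - 7 + I*√2) - 23)*8 = ((-10 + I*√2) - 23)*8 = (-33 + I*√2)*8 = -264 + 8*I*√2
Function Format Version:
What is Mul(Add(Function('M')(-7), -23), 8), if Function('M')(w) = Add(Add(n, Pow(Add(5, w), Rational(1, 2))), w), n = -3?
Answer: Add(-264, Mul(8, I, Pow(2, Rational(1, 2)))) ≈ Add(-264.00, Mul(11.314, I))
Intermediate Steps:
Function('M')(w) = Add(-3, w, Pow(Add(5, w), Rational(1, 2))) (Function('M')(w) = Add(Add(-3, Pow(Add(5, w), Rational(1, 2))), w) = Add(-3, w, Pow(Add(5, w), Rational(1, 2))))
Mul(Add(Function('M')(-7), -23), 8) = Mul(Add(Add(-3, -7, Pow(Add(5, -7), Rational(1, 2))), -23), 8) = Mul(Add(Add(-3, -7, Pow(-2, Rational(1, 2))), -23), 8) = Mul(Add(Add(-3, -7, Mul(I, Pow(2, Rational(1, 2)))), -23), 8) = Mul(Add(Add(-10, Mul(I, Pow(2, Rational(1, 2)))), -23), 8) = Mul(Add(-33, Mul(I, Pow(2, Rational(1, 2)))), 8) = Add(-264, Mul(8, I, Pow(2, Rational(1, 2))))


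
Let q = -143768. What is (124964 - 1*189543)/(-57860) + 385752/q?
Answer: -1629402131/1039802060 ≈ -1.5670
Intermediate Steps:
(124964 - 1*189543)/(-57860) + 385752/q = (124964 - 1*189543)/(-57860) + 385752/(-143768) = (124964 - 189543)*(-1/57860) + 385752*(-1/143768) = -64579*(-1/57860) - 48219/17971 = 64579/57860 - 48219/17971 = -1629402131/1039802060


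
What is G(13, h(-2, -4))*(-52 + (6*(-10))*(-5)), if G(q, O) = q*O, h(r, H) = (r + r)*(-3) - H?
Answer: 51584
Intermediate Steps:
h(r, H) = -H - 6*r (h(r, H) = (2*r)*(-3) - H = -6*r - H = -H - 6*r)
G(q, O) = O*q
G(13, h(-2, -4))*(-52 + (6*(-10))*(-5)) = ((-1*(-4) - 6*(-2))*13)*(-52 + (6*(-10))*(-5)) = ((4 + 12)*13)*(-52 - 60*(-5)) = (16*13)*(-52 + 300) = 208*248 = 51584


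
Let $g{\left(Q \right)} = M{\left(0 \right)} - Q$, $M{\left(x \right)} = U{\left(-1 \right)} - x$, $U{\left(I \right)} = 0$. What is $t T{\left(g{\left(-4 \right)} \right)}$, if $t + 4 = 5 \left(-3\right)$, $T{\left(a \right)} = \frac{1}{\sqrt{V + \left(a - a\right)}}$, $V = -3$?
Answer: $\frac{19 i \sqrt{3}}{3} \approx 10.97 i$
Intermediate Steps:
$M{\left(x \right)} = - x$ ($M{\left(x \right)} = 0 - x = - x$)
$g{\left(Q \right)} = - Q$ ($g{\left(Q \right)} = \left(-1\right) 0 - Q = 0 - Q = - Q$)
$T{\left(a \right)} = - \frac{i \sqrt{3}}{3}$ ($T{\left(a \right)} = \frac{1}{\sqrt{-3 + \left(a - a\right)}} = \frac{1}{\sqrt{-3 + 0}} = \frac{1}{\sqrt{-3}} = \frac{1}{i \sqrt{3}} = - \frac{i \sqrt{3}}{3}$)
$t = -19$ ($t = -4 + 5 \left(-3\right) = -4 - 15 = -19$)
$t T{\left(g{\left(-4 \right)} \right)} = - 19 \left(- \frac{i \sqrt{3}}{3}\right) = \frac{19 i \sqrt{3}}{3}$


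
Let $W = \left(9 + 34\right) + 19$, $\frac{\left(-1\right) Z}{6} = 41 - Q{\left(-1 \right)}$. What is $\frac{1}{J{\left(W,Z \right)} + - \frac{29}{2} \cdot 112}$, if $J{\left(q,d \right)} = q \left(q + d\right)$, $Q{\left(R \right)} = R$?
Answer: $- \frac{1}{13404} \approx -7.4605 \cdot 10^{-5}$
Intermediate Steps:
$Z = -252$ ($Z = - 6 \left(41 - -1\right) = - 6 \left(41 + 1\right) = \left(-6\right) 42 = -252$)
$W = 62$ ($W = 43 + 19 = 62$)
$J{\left(q,d \right)} = q \left(d + q\right)$
$\frac{1}{J{\left(W,Z \right)} + - \frac{29}{2} \cdot 112} = \frac{1}{62 \left(-252 + 62\right) + - \frac{29}{2} \cdot 112} = \frac{1}{62 \left(-190\right) + \left(-29\right) \frac{1}{2} \cdot 112} = \frac{1}{-11780 - 1624} = \frac{1}{-13404} = - \frac{1}{13404}$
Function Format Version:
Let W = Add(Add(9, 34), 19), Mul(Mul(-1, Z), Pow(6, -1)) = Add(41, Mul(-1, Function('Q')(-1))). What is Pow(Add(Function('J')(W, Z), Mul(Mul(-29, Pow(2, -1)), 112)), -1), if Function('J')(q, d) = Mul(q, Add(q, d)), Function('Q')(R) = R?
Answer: Rational(-1, 13404) ≈ -7.4605e-5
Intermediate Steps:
Z = -252 (Z = Mul(-6, Add(41, Mul(-1, -1))) = Mul(-6, Add(41, 1)) = Mul(-6, 42) = -252)
W = 62 (W = Add(43, 19) = 62)
Function('J')(q, d) = Mul(q, Add(d, q))
Pow(Add(Function('J')(W, Z), Mul(Mul(-29, Pow(2, -1)), 112)), -1) = Pow(Add(Mul(62, Add(-252, 62)), Mul(Mul(-29, Pow(2, -1)), 112)), -1) = Pow(Add(Mul(62, -190), Mul(Mul(-29, Rational(1, 2)), 112)), -1) = Pow(Add(-11780, Mul(Rational(-29, 2), 112)), -1) = Pow(Add(-11780, -1624), -1) = Pow(-13404, -1) = Rational(-1, 13404)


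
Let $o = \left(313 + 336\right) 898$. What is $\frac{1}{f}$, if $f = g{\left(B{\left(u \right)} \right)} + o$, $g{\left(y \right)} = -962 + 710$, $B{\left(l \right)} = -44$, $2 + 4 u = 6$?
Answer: $\frac{1}{582550} \approx 1.7166 \cdot 10^{-6}$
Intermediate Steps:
$u = 1$ ($u = - \frac{1}{2} + \frac{1}{4} \cdot 6 = - \frac{1}{2} + \frac{3}{2} = 1$)
$g{\left(y \right)} = -252$
$o = 582802$ ($o = 649 \cdot 898 = 582802$)
$f = 582550$ ($f = -252 + 582802 = 582550$)
$\frac{1}{f} = \frac{1}{582550}$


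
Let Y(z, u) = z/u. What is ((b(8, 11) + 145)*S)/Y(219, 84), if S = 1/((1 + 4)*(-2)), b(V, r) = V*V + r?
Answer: -616/73 ≈ -8.4384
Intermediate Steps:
b(V, r) = r + V² (b(V, r) = V² + r = r + V²)
S = -⅒ (S = 1/(5*(-2)) = 1/(-10) = -⅒ ≈ -0.10000)
((b(8, 11) + 145)*S)/Y(219, 84) = (((11 + 8²) + 145)*(-⅒))/((219/84)) = (((11 + 64) + 145)*(-⅒))/((219*(1/84))) = ((75 + 145)*(-⅒))/(73/28) = (220*(-⅒))*(28/73) = -22*28/73 = -616/73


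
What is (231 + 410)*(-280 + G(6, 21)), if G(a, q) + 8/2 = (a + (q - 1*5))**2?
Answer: 128200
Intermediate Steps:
G(a, q) = -4 + (-5 + a + q)**2 (G(a, q) = -4 + (a + (q - 1*5))**2 = -4 + (a + (q - 5))**2 = -4 + (a + (-5 + q))**2 = -4 + (-5 + a + q)**2)
(231 + 410)*(-280 + G(6, 21)) = (231 + 410)*(-280 + (-4 + (-5 + 6 + 21)**2)) = 641*(-280 + (-4 + 22**2)) = 641*(-280 + (-4 + 484)) = 641*(-280 + 480) = 641*200 = 128200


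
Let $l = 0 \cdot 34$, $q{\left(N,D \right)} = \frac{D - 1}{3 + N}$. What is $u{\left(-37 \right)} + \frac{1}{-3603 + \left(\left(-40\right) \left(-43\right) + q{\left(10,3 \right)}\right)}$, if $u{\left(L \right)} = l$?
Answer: $- \frac{13}{24477} \approx -0.00053111$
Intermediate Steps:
$q{\left(N,D \right)} = \frac{-1 + D}{3 + N}$
$l = 0$
$u{\left(L \right)} = 0$
$u{\left(-37 \right)} + \frac{1}{-3603 + \left(\left(-40\right) \left(-43\right) + q{\left(10,3 \right)}\right)} = 0 + \frac{1}{-3603 + \left(\left(-40\right) \left(-43\right) + \frac{-1 + 3}{3 + 10}\right)} = 0 + \frac{1}{-3603 + \left(1720 + \frac{1}{13} \cdot 2\right)} = 0 + \frac{1}{-3603 + \left(1720 + \frac{2}{13}\right)} = 0 + \frac{1}{-3603 + \frac{22362}{13}} = 0 + \frac{1}{- \frac{24477}{13}} = 0 - \frac{13}{24477} = - \frac{13}{24477}$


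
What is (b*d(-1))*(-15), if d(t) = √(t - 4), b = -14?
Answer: 210*I*√5 ≈ 469.57*I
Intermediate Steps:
d(t) = √(-4 + t)
(b*d(-1))*(-15) = -14*√(-4 - 1)*(-15) = -14*I*√5*(-15) = 210*I*√5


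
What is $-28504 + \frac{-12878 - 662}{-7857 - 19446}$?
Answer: $- \frac{778231172}{27303} \approx -28504.0$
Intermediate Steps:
$-28504 + \frac{-12878 - 662}{-7857 - 19446} = -28504 - \frac{13540}{-27303} = -28504 - - \frac{13540}{27303} = -28504 + \frac{13540}{27303} = - \frac{778231172}{27303}$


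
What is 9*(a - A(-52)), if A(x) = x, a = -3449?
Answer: -30573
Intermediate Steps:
9*(a - A(-52)) = 9*(-3449 - 1*(-52)) = 9*(-3449 + 52) = 9*(-3397) = -30573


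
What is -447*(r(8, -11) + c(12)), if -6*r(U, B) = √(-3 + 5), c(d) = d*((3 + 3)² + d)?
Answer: -257472 + 149*√2/2 ≈ -2.5737e+5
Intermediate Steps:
c(d) = d*(36 + d) (c(d) = d*(6² + d) = d*(36 + d))
r(U, B) = -√2/6 (r(U, B) = -√(-3 + 5)/6 = -√2/6)
-447*(r(8, -11) + c(12)) = -447*(-√2/6 + 12*(36 + 12)) = -447*(-√2/6 + 12*48) = -447*(-√2/6 + 576) = -447*(576 - √2/6) = -257472 + 149*√2/2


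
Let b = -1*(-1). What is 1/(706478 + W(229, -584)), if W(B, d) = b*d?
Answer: 1/705894 ≈ 1.4166e-6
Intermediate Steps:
b = 1
W(B, d) = d (W(B, d) = 1*d = d)
1/(706478 + W(229, -584)) = 1/(706478 - 584) = 1/705894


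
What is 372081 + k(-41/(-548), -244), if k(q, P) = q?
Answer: 203900429/548 ≈ 3.7208e+5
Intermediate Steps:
372081 + k(-41/(-548), -244) = 372081 - 41/(-548) = 372081 - 41*(-1/548) = 372081 + 41/548 = 203900429/548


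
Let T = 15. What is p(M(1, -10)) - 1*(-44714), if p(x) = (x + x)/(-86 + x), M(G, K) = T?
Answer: 3174664/71 ≈ 44714.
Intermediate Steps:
M(G, K) = 15
p(x) = 2*x/(-86 + x) (p(x) = (2*x)/(-86 + x) = 2*x/(-86 + x))
p(M(1, -10)) - 1*(-44714) = 2*15/(-86 + 15) - 1*(-44714) = 2*15/(-71) + 44714 = 2*15*(-1/71) + 44714 = -30/71 + 44714 = 3174664/71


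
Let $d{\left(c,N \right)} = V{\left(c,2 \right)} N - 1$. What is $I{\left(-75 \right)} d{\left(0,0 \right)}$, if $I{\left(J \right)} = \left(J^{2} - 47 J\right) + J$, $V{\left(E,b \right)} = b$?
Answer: $-9075$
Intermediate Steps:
$I{\left(J \right)} = J^{2} - 46 J$
$d{\left(c,N \right)} = -1 + 2 N$ ($d{\left(c,N \right)} = 2 N - 1 = -1 + 2 N$)
$I{\left(-75 \right)} d{\left(0,0 \right)} = - 75 \left(-46 - 75\right) \left(-1 + 2 \cdot 0\right) = \left(-75\right) \left(-121\right) \left(-1 + 0\right) = 9075 \left(-1\right) = -9075$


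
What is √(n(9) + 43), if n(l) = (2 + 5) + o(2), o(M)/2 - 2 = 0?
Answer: 3*√6 ≈ 7.3485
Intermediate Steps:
o(M) = 4 (o(M) = 4 + 2*0 = 4 + 0 = 4)
n(l) = 11 (n(l) = (2 + 5) + 4 = 7 + 4 = 11)
√(n(9) + 43) = √(11 + 43) = √54 = 3*√6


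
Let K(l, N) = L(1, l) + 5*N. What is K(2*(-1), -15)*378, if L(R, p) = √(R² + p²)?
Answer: -28350 + 378*√5 ≈ -27505.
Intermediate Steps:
K(l, N) = √(1 + l²) + 5*N (K(l, N) = √(1² + l²) + 5*N = √(1 + l²) + 5*N)
K(2*(-1), -15)*378 = (√(1 + (2*(-1))²) + 5*(-15))*378 = (√(1 + (-2)²) - 75)*378 = (√(1 + 4) - 75)*378 = (√5 - 75)*378 = (-75 + √5)*378 = -28350 + 378*√5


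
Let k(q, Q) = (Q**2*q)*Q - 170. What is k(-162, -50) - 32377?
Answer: 20217453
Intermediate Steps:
k(q, Q) = -170 + q*Q**3 (k(q, Q) = (q*Q**2)*Q - 170 = q*Q**3 - 170 = -170 + q*Q**3)
k(-162, -50) - 32377 = (-170 - 162*(-50)**3) - 32377 = (-170 - 162*(-125000)) - 32377 = (-170 + 20250000) - 32377 = 20249830 - 32377 = 20217453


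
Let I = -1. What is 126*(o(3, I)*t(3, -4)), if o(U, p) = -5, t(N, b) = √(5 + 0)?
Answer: -630*√5 ≈ -1408.7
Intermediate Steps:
t(N, b) = √5
126*(o(3, I)*t(3, -4)) = 126*(-5*√5) = -630*√5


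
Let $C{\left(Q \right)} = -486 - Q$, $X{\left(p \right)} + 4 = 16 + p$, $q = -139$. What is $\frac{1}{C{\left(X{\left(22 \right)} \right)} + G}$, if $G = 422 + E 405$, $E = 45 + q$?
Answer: $- \frac{1}{38168} \approx -2.62 \cdot 10^{-5}$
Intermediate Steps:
$X{\left(p \right)} = 12 + p$ ($X{\left(p \right)} = -4 + \left(16 + p\right) = 12 + p$)
$E = -94$ ($E = 45 - 139 = -94$)
$G = -37648$ ($G = 422 - 38070 = -37648$)
$\frac{1}{C{\left(X{\left(22 \right)} \right)} + G} = \frac{1}{\left(-486 - \left(12 + 22\right)\right) - 37648} = \frac{1}{\left(-486 - 34\right) - 37648} = \frac{1}{-520 - 37648} = \frac{1}{-38168} = - \frac{1}{38168}$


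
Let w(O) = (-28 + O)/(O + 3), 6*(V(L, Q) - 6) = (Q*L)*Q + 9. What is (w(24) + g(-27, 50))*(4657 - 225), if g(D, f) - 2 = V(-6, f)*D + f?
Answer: 8059292840/27 ≈ 2.9849e+8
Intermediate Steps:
V(L, Q) = 15/2 + L*Q²/6 (V(L, Q) = 6 + ((Q*L)*Q + 9)/6 = 6 + ((L*Q)*Q + 9)/6 = 6 + (L*Q² + 9)/6 = 6 + (9 + L*Q²)/6 = 6 + (3/2 + L*Q²/6) = 15/2 + L*Q²/6)
w(O) = (-28 + O)/(3 + O)
g(D, f) = 2 + f + D*(15/2 - f²) (g(D, f) = 2 + ((15/2 + (⅙)*(-6)*f²)*D + f) = 2 + ((15/2 - f²)*D + f) = 2 + (D*(15/2 - f²) + f) = 2 + (f + D*(15/2 - f²)) = 2 + f + D*(15/2 - f²))
(w(24) + g(-27, 50))*(4657 - 225) = ((-28 + 24)/(3 + 24) + (2 + 50 + (15/2)*(-27) - 1*(-27)*50²))*(4657 - 225) = (-4/27 + (2 + 50 - 405/2 - 1*(-27)*2500))*4432 = ((1/27)*(-4) + (2 + 50 - 405/2 + 67500))*4432 = (-4/27 + 134699/2)*4432 = (3636865/54)*4432 = 8059292840/27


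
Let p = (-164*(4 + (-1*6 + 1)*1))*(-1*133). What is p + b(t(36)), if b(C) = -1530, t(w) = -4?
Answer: -23342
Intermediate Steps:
p = -21812 (p = -164*(4 + (-6 + 1)*1)*(-133) = -164*(4 - 5*1)*(-133) = -164*(4 - 5)*(-133) = -164*(-1)*(-133) = 164*(-133) = -21812)
p + b(t(36)) = -21812 - 1530 = -23342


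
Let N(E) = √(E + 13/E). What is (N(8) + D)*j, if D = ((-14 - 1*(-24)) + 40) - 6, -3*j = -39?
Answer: 572 + 13*√154/4 ≈ 612.33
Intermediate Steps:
j = 13 (j = -⅓*(-39) = 13)
D = 44 (D = ((-14 + 24) + 40) - 6 = (10 + 40) - 6 = 50 - 6 = 44)
(N(8) + D)*j = (√(8 + 13/8) + 44)*13 = (√(77/8) + 44)*13 = (√154/4 + 44)*13 = (44 + √154/4)*13 = 572 + 13*√154/4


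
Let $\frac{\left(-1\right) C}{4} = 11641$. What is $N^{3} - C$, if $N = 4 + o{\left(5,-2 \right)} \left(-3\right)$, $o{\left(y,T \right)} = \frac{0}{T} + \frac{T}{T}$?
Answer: $46565$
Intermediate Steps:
$o{\left(y,T \right)} = 1$ ($o{\left(y,T \right)} = 0 + 1 = 1$)
$C = -46564$ ($C = \left(-4\right) 11641 = -46564$)
$N = 1$ ($N = 4 + 1 \left(-3\right) = 4 - 3 = 1$)
$N^{3} - C = 1^{3} - -46564 = 1 + 46564 = 46565$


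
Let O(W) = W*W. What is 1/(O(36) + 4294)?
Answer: 1/5590 ≈ 0.00017889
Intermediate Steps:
O(W) = W**2
1/(O(36) + 4294) = 1/(36**2 + 4294) = 1/(1296 + 4294) = 1/5590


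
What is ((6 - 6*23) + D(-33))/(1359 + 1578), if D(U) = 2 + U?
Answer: -163/2937 ≈ -0.055499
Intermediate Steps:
((6 - 6*23) + D(-33))/(1359 + 1578) = ((6 - 6*23) + (2 - 33))/(1359 + 1578) = ((6 - 138) - 31)/2937 = (-132 - 31)*(1/2937) = -163*1/2937 = -163/2937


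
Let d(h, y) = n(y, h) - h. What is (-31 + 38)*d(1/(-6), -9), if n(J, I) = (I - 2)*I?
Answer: 133/36 ≈ 3.6944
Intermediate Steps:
n(J, I) = I*(-2 + I) (n(J, I) = (-2 + I)*I = I*(-2 + I))
d(h, y) = -h + h*(-2 + h) (d(h, y) = h*(-2 + h) - h = -h + h*(-2 + h))
(-31 + 38)*d(1/(-6), -9) = (-31 + 38)*((-3 + 1/(-6))/(-6)) = 7*(-(-3 - 1/6)/6) = 7*(-1/6*(-19/6)) = 7*(19/36) = 133/36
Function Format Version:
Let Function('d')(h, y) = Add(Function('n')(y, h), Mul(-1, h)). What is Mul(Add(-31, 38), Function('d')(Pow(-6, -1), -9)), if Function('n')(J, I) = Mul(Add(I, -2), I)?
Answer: Rational(133, 36) ≈ 3.6944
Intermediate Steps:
Function('n')(J, I) = Mul(I, Add(-2, I)) (Function('n')(J, I) = Mul(Add(-2, I), I) = Mul(I, Add(-2, I)))
Function('d')(h, y) = Add(Mul(-1, h), Mul(h, Add(-2, h))) (Function('d')(h, y) = Add(Mul(h, Add(-2, h)), Mul(-1, h)) = Add(Mul(-1, h), Mul(h, Add(-2, h))))
Mul(Add(-31, 38), Function('d')(Pow(-6, -1), -9)) = Mul(Add(-31, 38), Mul(Pow(-6, -1), Add(-3, Pow(-6, -1)))) = Mul(7, Mul(Rational(-1, 6), Add(-3, Rational(-1, 6)))) = Mul(7, Mul(Rational(-1, 6), Rational(-19, 6))) = Mul(7, Rational(19, 36)) = Rational(133, 36)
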